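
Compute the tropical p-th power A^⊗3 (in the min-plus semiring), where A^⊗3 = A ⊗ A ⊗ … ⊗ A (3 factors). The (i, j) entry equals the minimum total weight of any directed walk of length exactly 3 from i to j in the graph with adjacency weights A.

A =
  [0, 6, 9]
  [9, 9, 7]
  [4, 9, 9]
A^⊗3 =
  [0, 6, 9]
  [9, 15, 18]
  [4, 10, 13]

Each entry (A^⊗3)_ij equals the minimum over all length-3 walks i = v_0 → v_1 → … → v_3 = j of Σ_t A[v_t][v_{t+1}]. For example, for (i, j) = (0, 2) we minimise over 9 possible intermediate vertex sequences; the minimum is 9, attained along the walk 0 → 0 → 0 → 2.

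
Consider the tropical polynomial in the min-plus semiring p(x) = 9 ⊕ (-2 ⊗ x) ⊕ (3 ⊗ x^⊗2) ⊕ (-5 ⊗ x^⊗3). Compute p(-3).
p(-3) = -14

A tropical monomial a ⊗ x^⊗i evaluates to a + i · x. Evaluating each term at x = -3:
  Term 0 contributes 9 + 0 · -3 = 9
  Term 1 contributes -2 + 1 · -3 = -5
  Term 2 contributes 3 + 2 · -3 = -3
  Term 3 contributes -5 + 3 · -3 = -14
p(-3) = ⊕ of these = min[9, -5, -3, -14] = -14.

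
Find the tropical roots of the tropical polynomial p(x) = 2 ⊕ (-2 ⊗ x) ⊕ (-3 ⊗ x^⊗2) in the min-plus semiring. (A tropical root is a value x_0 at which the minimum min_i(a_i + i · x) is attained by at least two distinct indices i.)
Roots: {1, 4}

Each tropical root is a break point of the lower envelope of the lines y = a_i + i · x (there are 3 lines, with slopes 0, 1, ..., 2). Only the lines that attain the minimum somewhere contribute to roots; other lines are dominated. Here the surviving (envelope) indices are i = 2, i = 1, i = 0.
Intersections between consecutive envelope lines give the roots: for adjacent envelope indices i < j the intersection is x = (a_i − a_j) / (j − i). Reading off the sorted break points: {1, 4}.
Verification: at each break x_0, at least two indices attain the minimum of min_i(a_i + i · x_0).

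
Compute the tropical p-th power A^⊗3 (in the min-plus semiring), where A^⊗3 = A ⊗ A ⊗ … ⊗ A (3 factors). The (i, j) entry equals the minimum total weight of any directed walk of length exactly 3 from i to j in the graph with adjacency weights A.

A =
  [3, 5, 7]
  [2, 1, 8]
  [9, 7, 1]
A^⊗3 =
  [8, 7, 9]
  [4, 3, 10]
  [10, 9, 3]

Each entry (A^⊗3)_ij equals the minimum over all length-3 walks i = v_0 → v_1 → … → v_3 = j of Σ_t A[v_t][v_{t+1}]. For example, for (i, j) = (0, 2) we minimise over 9 possible intermediate vertex sequences; the minimum is 9, attained along the walk 0 → 2 → 2 → 2.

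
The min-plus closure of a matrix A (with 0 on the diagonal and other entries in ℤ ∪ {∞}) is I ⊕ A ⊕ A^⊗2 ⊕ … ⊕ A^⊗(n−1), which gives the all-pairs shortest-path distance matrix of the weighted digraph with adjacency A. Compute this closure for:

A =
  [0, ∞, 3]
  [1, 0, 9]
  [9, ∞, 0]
Closure =
  [0, ∞, 3]
  [1, 0, 4]
  [9, ∞, 0]

This is the Floyd-Warshall all-pairs shortest-path computation. For each intermediate vertex k = 0, 1, …, 2, update dist[i][j] ← min(dist[i][j], dist[i][k] + dist[k][j]). The final matrix gives, for each (i, j), the minimum total weight of any directed path from i to j (possibly empty when i = j).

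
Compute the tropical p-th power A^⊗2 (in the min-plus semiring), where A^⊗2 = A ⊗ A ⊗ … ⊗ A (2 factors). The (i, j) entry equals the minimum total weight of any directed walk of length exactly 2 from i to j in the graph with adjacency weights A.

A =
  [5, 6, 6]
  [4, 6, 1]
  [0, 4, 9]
A^⊗2 =
  [6, 10, 7]
  [1, 5, 7]
  [5, 6, 5]

Each entry (A^⊗2)_ij equals the minimum over all length-2 walks i = v_0 → v_1 → … → v_2 = j of Σ_t A[v_t][v_{t+1}]. For example, for (i, j) = (0, 2) we minimise over 3 possible intermediate vertex sequences; the minimum is 7, attained along the walk 0 → 1 → 2.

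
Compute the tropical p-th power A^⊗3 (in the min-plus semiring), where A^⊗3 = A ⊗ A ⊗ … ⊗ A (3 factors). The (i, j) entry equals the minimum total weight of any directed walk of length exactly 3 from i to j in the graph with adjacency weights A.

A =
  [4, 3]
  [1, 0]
A^⊗3 =
  [4, 3]
  [1, 0]

Each entry (A^⊗3)_ij equals the minimum over all length-3 walks i = v_0 → v_1 → … → v_3 = j of Σ_t A[v_t][v_{t+1}]. For example, for (i, j) = (0, 1) we minimise over 4 possible intermediate vertex sequences; the minimum is 3, attained along the walk 0 → 1 → 1 → 1.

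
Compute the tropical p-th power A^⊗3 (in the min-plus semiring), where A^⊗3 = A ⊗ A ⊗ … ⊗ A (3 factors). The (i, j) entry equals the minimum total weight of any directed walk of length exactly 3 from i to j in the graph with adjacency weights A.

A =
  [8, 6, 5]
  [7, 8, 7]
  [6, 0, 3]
A^⊗3 =
  [12, 8, 11]
  [14, 10, 13]
  [10, 6, 9]

Each entry (A^⊗3)_ij equals the minimum over all length-3 walks i = v_0 → v_1 → … → v_3 = j of Σ_t A[v_t][v_{t+1}]. For example, for (i, j) = (0, 2) we minimise over 9 possible intermediate vertex sequences; the minimum is 11, attained along the walk 0 → 2 → 2 → 2.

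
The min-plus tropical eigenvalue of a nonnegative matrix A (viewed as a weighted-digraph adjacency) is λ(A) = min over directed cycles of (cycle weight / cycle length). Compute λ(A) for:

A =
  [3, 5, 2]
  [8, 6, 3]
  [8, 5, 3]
λ(A) = 3

Enumerate directed cycles and compute their means (weight / length). Sample:
  cycle 0 → 0: weight = 3, length = 1, mean = 3/1 ≈ 3.000
  cycle 1 → 1: weight = 6, length = 1, mean = 6/1 ≈ 6.000
  cycle 2 → 2: weight = 3, length = 1, mean = 3/1 ≈ 3.000
  cycle 0 → 1 → 0: weight = 13, length = 2, mean = 13/2 ≈ 6.500
  cycle 0 → 2 → 0: weight = 10, length = 2, mean = 10/2 ≈ 5.000
  cycle 1 → 0 → 1: weight = 13, length = 2, mean = 13/2 ≈ 6.500
Minimum mean = 3.000, attained e.g. along the cycle 0 → 0 with weight 3 and length 1. So λ(A) = 3/1 = 3.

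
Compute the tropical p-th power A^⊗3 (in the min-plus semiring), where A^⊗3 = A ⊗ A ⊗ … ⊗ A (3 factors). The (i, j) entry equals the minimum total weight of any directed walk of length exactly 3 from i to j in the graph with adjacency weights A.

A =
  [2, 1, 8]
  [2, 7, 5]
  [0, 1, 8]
A^⊗3 =
  [5, 4, 8]
  [5, 5, 8]
  [3, 3, 6]

Each entry (A^⊗3)_ij equals the minimum over all length-3 walks i = v_0 → v_1 → … → v_3 = j of Σ_t A[v_t][v_{t+1}]. For example, for (i, j) = (0, 2) we minimise over 9 possible intermediate vertex sequences; the minimum is 8, attained along the walk 0 → 0 → 1 → 2.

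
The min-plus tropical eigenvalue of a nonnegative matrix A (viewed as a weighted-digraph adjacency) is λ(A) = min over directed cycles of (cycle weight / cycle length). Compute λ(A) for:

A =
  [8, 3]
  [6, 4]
λ(A) = 4

Enumerate directed cycles and compute their means (weight / length). Sample:
  cycle 0 → 0: weight = 8, length = 1, mean = 8/1 ≈ 8.000
  cycle 1 → 1: weight = 4, length = 1, mean = 4/1 ≈ 4.000
  cycle 0 → 1 → 0: weight = 9, length = 2, mean = 9/2 ≈ 4.500
  cycle 1 → 0 → 1: weight = 9, length = 2, mean = 9/2 ≈ 4.500
Minimum mean = 4.000, attained e.g. along the cycle 1 → 1 with weight 4 and length 1. So λ(A) = 4/1 = 4.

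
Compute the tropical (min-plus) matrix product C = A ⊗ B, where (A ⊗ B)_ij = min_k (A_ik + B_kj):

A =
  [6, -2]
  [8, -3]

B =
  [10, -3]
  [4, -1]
A ⊗ B =
  [2, -3]
  [1, -4]

Apply the min-plus product entry-by-entry:
  C[0][0] = min over k of (A[0][0] + B[0][0] = 6 + 10 = 16, A[0][1] + B[1][0] = -2 + 4 = 2) = 2 (attained at k = 1)
  C[0][1] = min over k of (A[0][0] + B[0][1] = 6 + -3 = 3, A[0][1] + B[1][1] = -2 + -1 = -3) = -3 (attained at k = 1)
  C[1][0] = min over k of (A[1][0] + B[0][0] = 8 + 10 = 18, A[1][1] + B[1][0] = -3 + 4 = 1) = 1 (attained at k = 1)
  C[1][1] = min over k of (A[1][0] + B[0][1] = 8 + -3 = 5, A[1][1] + B[1][1] = -3 + -1 = -4) = -4 (attained at k = 1)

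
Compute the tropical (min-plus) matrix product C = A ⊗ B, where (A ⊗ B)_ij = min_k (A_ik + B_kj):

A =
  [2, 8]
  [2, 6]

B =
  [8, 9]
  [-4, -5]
A ⊗ B =
  [4, 3]
  [2, 1]

Apply the min-plus product entry-by-entry:
  C[0][0] = min over k of (A[0][0] + B[0][0] = 2 + 8 = 10, A[0][1] + B[1][0] = 8 + -4 = 4) = 4 (attained at k = 1)
  C[0][1] = min over k of (A[0][0] + B[0][1] = 2 + 9 = 11, A[0][1] + B[1][1] = 8 + -5 = 3) = 3 (attained at k = 1)
  C[1][0] = min over k of (A[1][0] + B[0][0] = 2 + 8 = 10, A[1][1] + B[1][0] = 6 + -4 = 2) = 2 (attained at k = 1)
  C[1][1] = min over k of (A[1][0] + B[0][1] = 2 + 9 = 11, A[1][1] + B[1][1] = 6 + -5 = 1) = 1 (attained at k = 1)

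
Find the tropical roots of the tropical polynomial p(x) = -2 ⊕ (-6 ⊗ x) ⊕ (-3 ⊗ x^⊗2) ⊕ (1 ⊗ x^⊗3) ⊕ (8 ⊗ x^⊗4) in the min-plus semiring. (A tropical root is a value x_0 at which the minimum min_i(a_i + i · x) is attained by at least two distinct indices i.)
Roots: {-7, -4, -3, 4}

Each tropical root is a break point of the lower envelope of the lines y = a_i + i · x (there are 5 lines, with slopes 0, 1, ..., 4). Only the lines that attain the minimum somewhere contribute to roots; other lines are dominated. Here the surviving (envelope) indices are i = 4, i = 3, i = 2, i = 1, i = 0.
Intersections between consecutive envelope lines give the roots: for adjacent envelope indices i < j the intersection is x = (a_i − a_j) / (j − i). Reading off the sorted break points: {-7, -4, -3, 4}.
Verification: at each break x_0, at least two indices attain the minimum of min_i(a_i + i · x_0).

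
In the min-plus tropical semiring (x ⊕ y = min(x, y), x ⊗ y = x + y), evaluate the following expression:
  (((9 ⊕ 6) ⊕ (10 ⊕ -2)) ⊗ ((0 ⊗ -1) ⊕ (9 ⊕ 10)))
(((9 ⊕ 6) ⊕ (10 ⊕ -2)) ⊗ ((0 ⊗ -1) ⊕ (9 ⊕ 10))) = -3

Expand innermost to outermost. Recall ⊕ takes the minimum of its arguments and ⊗ takes their sum. Working out the expression (((9 ⊕ 6) ⊕ (10 ⊕ -2)) ⊗ ((0 ⊗ -1) ⊕ (9 ⊕ 10))) gives -3.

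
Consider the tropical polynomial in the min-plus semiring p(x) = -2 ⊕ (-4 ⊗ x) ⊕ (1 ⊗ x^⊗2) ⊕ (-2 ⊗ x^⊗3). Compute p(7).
p(7) = -2

A tropical monomial a ⊗ x^⊗i evaluates to a + i · x. Evaluating each term at x = 7:
  Term 0 contributes -2 + 0 · 7 = -2
  Term 1 contributes -4 + 1 · 7 = 3
  Term 2 contributes 1 + 2 · 7 = 15
  Term 3 contributes -2 + 3 · 7 = 19
p(7) = ⊕ of these = min[-2, 3, 15, 19] = -2.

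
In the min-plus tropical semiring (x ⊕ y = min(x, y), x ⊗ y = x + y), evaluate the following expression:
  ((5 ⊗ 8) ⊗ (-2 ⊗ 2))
((5 ⊗ 8) ⊗ (-2 ⊗ 2)) = 13

Expand innermost to outermost. Recall ⊕ takes the minimum of its arguments and ⊗ takes their sum. Working out the expression ((5 ⊗ 8) ⊗ (-2 ⊗ 2)) gives 13.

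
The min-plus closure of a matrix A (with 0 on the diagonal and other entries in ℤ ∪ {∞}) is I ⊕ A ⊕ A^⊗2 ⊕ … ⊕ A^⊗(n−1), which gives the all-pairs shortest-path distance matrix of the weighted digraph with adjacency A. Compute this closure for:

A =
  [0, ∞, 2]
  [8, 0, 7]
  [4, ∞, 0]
Closure =
  [0, ∞, 2]
  [8, 0, 7]
  [4, ∞, 0]

This is the Floyd-Warshall all-pairs shortest-path computation. For each intermediate vertex k = 0, 1, …, 2, update dist[i][j] ← min(dist[i][j], dist[i][k] + dist[k][j]). The final matrix gives, for each (i, j), the minimum total weight of any directed path from i to j (possibly empty when i = j).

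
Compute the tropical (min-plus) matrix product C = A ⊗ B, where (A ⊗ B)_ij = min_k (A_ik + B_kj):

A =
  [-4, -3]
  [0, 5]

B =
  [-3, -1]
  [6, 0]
A ⊗ B =
  [-7, -5]
  [-3, -1]

Apply the min-plus product entry-by-entry:
  C[0][0] = min over k of (A[0][0] + B[0][0] = -4 + -3 = -7, A[0][1] + B[1][0] = -3 + 6 = 3) = -7 (attained at k = 0)
  C[0][1] = min over k of (A[0][0] + B[0][1] = -4 + -1 = -5, A[0][1] + B[1][1] = -3 + 0 = -3) = -5 (attained at k = 0)
  C[1][0] = min over k of (A[1][0] + B[0][0] = 0 + -3 = -3, A[1][1] + B[1][0] = 5 + 6 = 11) = -3 (attained at k = 0)
  C[1][1] = min over k of (A[1][0] + B[0][1] = 0 + -1 = -1, A[1][1] + B[1][1] = 5 + 0 = 5) = -1 (attained at k = 0)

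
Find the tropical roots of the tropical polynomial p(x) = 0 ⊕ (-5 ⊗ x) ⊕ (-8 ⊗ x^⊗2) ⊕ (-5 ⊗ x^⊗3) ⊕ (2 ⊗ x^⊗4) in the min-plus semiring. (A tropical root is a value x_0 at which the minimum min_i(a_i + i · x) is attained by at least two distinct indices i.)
Roots: {-7, -3, 3, 5}

Each tropical root is a break point of the lower envelope of the lines y = a_i + i · x (there are 5 lines, with slopes 0, 1, ..., 4). Only the lines that attain the minimum somewhere contribute to roots; other lines are dominated. Here the surviving (envelope) indices are i = 4, i = 3, i = 2, i = 1, i = 0.
Intersections between consecutive envelope lines give the roots: for adjacent envelope indices i < j the intersection is x = (a_i − a_j) / (j − i). Reading off the sorted break points: {-7, -3, 3, 5}.
Verification: at each break x_0, at least two indices attain the minimum of min_i(a_i + i · x_0).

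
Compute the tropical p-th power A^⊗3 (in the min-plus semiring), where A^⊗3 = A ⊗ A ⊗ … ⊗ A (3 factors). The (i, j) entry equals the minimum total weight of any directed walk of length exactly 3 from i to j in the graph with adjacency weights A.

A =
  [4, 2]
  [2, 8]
A^⊗3 =
  [8, 6]
  [6, 8]

Each entry (A^⊗3)_ij equals the minimum over all length-3 walks i = v_0 → v_1 → … → v_3 = j of Σ_t A[v_t][v_{t+1}]. For example, for (i, j) = (0, 1) we minimise over 4 possible intermediate vertex sequences; the minimum is 6, attained along the walk 0 → 1 → 0 → 1.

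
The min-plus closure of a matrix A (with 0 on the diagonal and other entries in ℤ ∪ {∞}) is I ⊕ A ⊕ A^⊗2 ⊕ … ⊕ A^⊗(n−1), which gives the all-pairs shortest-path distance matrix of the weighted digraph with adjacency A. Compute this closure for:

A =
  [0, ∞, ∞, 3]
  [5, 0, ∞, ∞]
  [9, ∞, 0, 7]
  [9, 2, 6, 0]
Closure =
  [0, 5, 9, 3]
  [5, 0, 14, 8]
  [9, 9, 0, 7]
  [7, 2, 6, 0]

This is the Floyd-Warshall all-pairs shortest-path computation. For each intermediate vertex k = 0, 1, …, 3, update dist[i][j] ← min(dist[i][j], dist[i][k] + dist[k][j]). The final matrix gives, for each (i, j), the minimum total weight of any directed path from i to j (possibly empty when i = j).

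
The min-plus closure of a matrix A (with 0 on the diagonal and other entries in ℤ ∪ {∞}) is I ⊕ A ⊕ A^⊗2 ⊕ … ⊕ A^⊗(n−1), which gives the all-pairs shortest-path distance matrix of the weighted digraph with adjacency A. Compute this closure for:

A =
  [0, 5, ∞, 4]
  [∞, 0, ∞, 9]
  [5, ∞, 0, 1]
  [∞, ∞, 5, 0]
Closure =
  [0, 5, 9, 4]
  [19, 0, 14, 9]
  [5, 10, 0, 1]
  [10, 15, 5, 0]

This is the Floyd-Warshall all-pairs shortest-path computation. For each intermediate vertex k = 0, 1, …, 3, update dist[i][j] ← min(dist[i][j], dist[i][k] + dist[k][j]). The final matrix gives, for each (i, j), the minimum total weight of any directed path from i to j (possibly empty when i = j).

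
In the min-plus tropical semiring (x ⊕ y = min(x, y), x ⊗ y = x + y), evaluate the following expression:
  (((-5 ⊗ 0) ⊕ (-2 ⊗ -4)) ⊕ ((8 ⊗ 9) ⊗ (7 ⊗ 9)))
(((-5 ⊗ 0) ⊕ (-2 ⊗ -4)) ⊕ ((8 ⊗ 9) ⊗ (7 ⊗ 9))) = -6

Expand innermost to outermost. Recall ⊕ takes the minimum of its arguments and ⊗ takes their sum. Working out the expression (((-5 ⊗ 0) ⊕ (-2 ⊗ -4)) ⊕ ((8 ⊗ 9) ⊗ (7 ⊗ 9))) gives -6.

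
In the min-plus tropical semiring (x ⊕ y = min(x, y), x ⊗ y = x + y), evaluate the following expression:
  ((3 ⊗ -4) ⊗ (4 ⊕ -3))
((3 ⊗ -4) ⊗ (4 ⊕ -3)) = -4

Expand innermost to outermost. Recall ⊕ takes the minimum of its arguments and ⊗ takes their sum. Working out the expression ((3 ⊗ -4) ⊗ (4 ⊕ -3)) gives -4.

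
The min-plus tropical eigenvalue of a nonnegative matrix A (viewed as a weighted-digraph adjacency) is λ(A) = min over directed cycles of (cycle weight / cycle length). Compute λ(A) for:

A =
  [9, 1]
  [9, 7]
λ(A) = 5

Enumerate directed cycles and compute their means (weight / length). Sample:
  cycle 0 → 0: weight = 9, length = 1, mean = 9/1 ≈ 9.000
  cycle 1 → 1: weight = 7, length = 1, mean = 7/1 ≈ 7.000
  cycle 0 → 1 → 0: weight = 10, length = 2, mean = 10/2 ≈ 5.000
  cycle 1 → 0 → 1: weight = 10, length = 2, mean = 10/2 ≈ 5.000
Minimum mean = 5.000, attained e.g. along the cycle 0 → 1 → 0 with weight 10 and length 2. So λ(A) = 10/2 = 5.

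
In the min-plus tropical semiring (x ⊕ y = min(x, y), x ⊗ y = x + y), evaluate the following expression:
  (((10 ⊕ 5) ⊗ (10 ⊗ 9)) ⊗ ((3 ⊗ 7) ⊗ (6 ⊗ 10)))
(((10 ⊕ 5) ⊗ (10 ⊗ 9)) ⊗ ((3 ⊗ 7) ⊗ (6 ⊗ 10))) = 50

Expand innermost to outermost. Recall ⊕ takes the minimum of its arguments and ⊗ takes their sum. Working out the expression (((10 ⊕ 5) ⊗ (10 ⊗ 9)) ⊗ ((3 ⊗ 7) ⊗ (6 ⊗ 10))) gives 50.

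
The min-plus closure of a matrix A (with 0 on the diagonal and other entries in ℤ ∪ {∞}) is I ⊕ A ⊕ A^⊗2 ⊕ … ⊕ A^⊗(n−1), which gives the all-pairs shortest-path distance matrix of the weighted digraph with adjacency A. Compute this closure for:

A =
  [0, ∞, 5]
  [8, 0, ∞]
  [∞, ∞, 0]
Closure =
  [0, ∞, 5]
  [8, 0, 13]
  [∞, ∞, 0]

This is the Floyd-Warshall all-pairs shortest-path computation. For each intermediate vertex k = 0, 1, …, 2, update dist[i][j] ← min(dist[i][j], dist[i][k] + dist[k][j]). The final matrix gives, for each (i, j), the minimum total weight of any directed path from i to j (possibly empty when i = j).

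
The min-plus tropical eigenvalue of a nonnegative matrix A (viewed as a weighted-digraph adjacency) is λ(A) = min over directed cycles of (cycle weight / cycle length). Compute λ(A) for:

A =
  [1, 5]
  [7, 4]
λ(A) = 1

Enumerate directed cycles and compute their means (weight / length). Sample:
  cycle 0 → 0: weight = 1, length = 1, mean = 1/1 ≈ 1.000
  cycle 1 → 1: weight = 4, length = 1, mean = 4/1 ≈ 4.000
  cycle 0 → 1 → 0: weight = 12, length = 2, mean = 12/2 ≈ 6.000
  cycle 1 → 0 → 1: weight = 12, length = 2, mean = 12/2 ≈ 6.000
Minimum mean = 1.000, attained e.g. along the cycle 0 → 0 with weight 1 and length 1. So λ(A) = 1/1 = 1.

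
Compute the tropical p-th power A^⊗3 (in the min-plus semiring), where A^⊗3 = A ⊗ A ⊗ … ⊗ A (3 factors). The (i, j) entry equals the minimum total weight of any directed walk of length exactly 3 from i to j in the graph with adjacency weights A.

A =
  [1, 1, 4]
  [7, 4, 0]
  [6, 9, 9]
A^⊗3 =
  [3, 3, 2]
  [7, 7, 8]
  [8, 8, 7]

Each entry (A^⊗3)_ij equals the minimum over all length-3 walks i = v_0 → v_1 → … → v_3 = j of Σ_t A[v_t][v_{t+1}]. For example, for (i, j) = (0, 2) we minimise over 9 possible intermediate vertex sequences; the minimum is 2, attained along the walk 0 → 0 → 1 → 2.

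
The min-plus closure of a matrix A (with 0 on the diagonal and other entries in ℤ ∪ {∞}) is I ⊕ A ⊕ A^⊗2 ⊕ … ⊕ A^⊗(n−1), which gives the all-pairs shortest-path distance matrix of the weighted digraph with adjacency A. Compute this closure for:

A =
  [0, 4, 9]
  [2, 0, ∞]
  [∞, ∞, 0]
Closure =
  [0, 4, 9]
  [2, 0, 11]
  [∞, ∞, 0]

This is the Floyd-Warshall all-pairs shortest-path computation. For each intermediate vertex k = 0, 1, …, 2, update dist[i][j] ← min(dist[i][j], dist[i][k] + dist[k][j]). The final matrix gives, for each (i, j), the minimum total weight of any directed path from i to j (possibly empty when i = j).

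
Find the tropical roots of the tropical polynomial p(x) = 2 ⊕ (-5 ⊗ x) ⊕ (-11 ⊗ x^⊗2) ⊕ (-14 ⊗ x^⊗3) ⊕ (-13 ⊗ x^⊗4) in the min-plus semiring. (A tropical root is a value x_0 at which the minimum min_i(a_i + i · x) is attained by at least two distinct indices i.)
Roots: {-1, 3, 6, 7}

Each tropical root is a break point of the lower envelope of the lines y = a_i + i · x (there are 5 lines, with slopes 0, 1, ..., 4). Only the lines that attain the minimum somewhere contribute to roots; other lines are dominated. Here the surviving (envelope) indices are i = 4, i = 3, i = 2, i = 1, i = 0.
Intersections between consecutive envelope lines give the roots: for adjacent envelope indices i < j the intersection is x = (a_i − a_j) / (j − i). Reading off the sorted break points: {-1, 3, 6, 7}.
Verification: at each break x_0, at least two indices attain the minimum of min_i(a_i + i · x_0).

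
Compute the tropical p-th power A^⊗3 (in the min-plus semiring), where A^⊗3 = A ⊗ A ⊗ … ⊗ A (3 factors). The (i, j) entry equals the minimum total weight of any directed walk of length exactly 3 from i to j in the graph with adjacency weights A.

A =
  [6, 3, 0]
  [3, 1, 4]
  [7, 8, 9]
A^⊗3 =
  [7, 5, 6]
  [5, 3, 4]
  [12, 10, 11]

Each entry (A^⊗3)_ij equals the minimum over all length-3 walks i = v_0 → v_1 → … → v_3 = j of Σ_t A[v_t][v_{t+1}]. For example, for (i, j) = (0, 2) we minimise over 9 possible intermediate vertex sequences; the minimum is 6, attained along the walk 0 → 1 → 0 → 2.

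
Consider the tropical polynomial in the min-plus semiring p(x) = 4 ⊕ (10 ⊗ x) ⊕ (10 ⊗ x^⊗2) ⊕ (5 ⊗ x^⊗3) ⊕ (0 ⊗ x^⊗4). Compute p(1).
p(1) = 4

A tropical monomial a ⊗ x^⊗i evaluates to a + i · x. Evaluating each term at x = 1:
  Term 0 contributes 4 + 0 · 1 = 4
  Term 1 contributes 10 + 1 · 1 = 11
  Term 2 contributes 10 + 2 · 1 = 12
  Term 3 contributes 5 + 3 · 1 = 8
  Term 4 contributes 0 + 4 · 1 = 4
p(1) = ⊕ of these = min[4, 11, 12, 8, 4] = 4.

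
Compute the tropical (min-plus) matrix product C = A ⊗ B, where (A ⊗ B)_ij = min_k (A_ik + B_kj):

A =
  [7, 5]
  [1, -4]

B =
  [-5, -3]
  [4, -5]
A ⊗ B =
  [2, 0]
  [-4, -9]

Apply the min-plus product entry-by-entry:
  C[0][0] = min over k of (A[0][0] + B[0][0] = 7 + -5 = 2, A[0][1] + B[1][0] = 5 + 4 = 9) = 2 (attained at k = 0)
  C[0][1] = min over k of (A[0][0] + B[0][1] = 7 + -3 = 4, A[0][1] + B[1][1] = 5 + -5 = 0) = 0 (attained at k = 1)
  C[1][0] = min over k of (A[1][0] + B[0][0] = 1 + -5 = -4, A[1][1] + B[1][0] = -4 + 4 = 0) = -4 (attained at k = 0)
  C[1][1] = min over k of (A[1][0] + B[0][1] = 1 + -3 = -2, A[1][1] + B[1][1] = -4 + -5 = -9) = -9 (attained at k = 1)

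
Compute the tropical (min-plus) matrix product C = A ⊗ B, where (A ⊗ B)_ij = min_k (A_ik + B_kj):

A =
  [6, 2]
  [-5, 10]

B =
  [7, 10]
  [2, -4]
A ⊗ B =
  [4, -2]
  [2, 5]

Apply the min-plus product entry-by-entry:
  C[0][0] = min over k of (A[0][0] + B[0][0] = 6 + 7 = 13, A[0][1] + B[1][0] = 2 + 2 = 4) = 4 (attained at k = 1)
  C[0][1] = min over k of (A[0][0] + B[0][1] = 6 + 10 = 16, A[0][1] + B[1][1] = 2 + -4 = -2) = -2 (attained at k = 1)
  C[1][0] = min over k of (A[1][0] + B[0][0] = -5 + 7 = 2, A[1][1] + B[1][0] = 10 + 2 = 12) = 2 (attained at k = 0)
  C[1][1] = min over k of (A[1][0] + B[0][1] = -5 + 10 = 5, A[1][1] + B[1][1] = 10 + -4 = 6) = 5 (attained at k = 0)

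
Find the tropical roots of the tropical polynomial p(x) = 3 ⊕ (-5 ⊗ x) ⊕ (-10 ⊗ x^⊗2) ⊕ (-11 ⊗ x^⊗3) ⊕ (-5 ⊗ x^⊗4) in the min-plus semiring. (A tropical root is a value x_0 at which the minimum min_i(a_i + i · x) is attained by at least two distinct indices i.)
Roots: {-6, 1, 5, 8}

Each tropical root is a break point of the lower envelope of the lines y = a_i + i · x (there are 5 lines, with slopes 0, 1, ..., 4). Only the lines that attain the minimum somewhere contribute to roots; other lines are dominated. Here the surviving (envelope) indices are i = 4, i = 3, i = 2, i = 1, i = 0.
Intersections between consecutive envelope lines give the roots: for adjacent envelope indices i < j the intersection is x = (a_i − a_j) / (j − i). Reading off the sorted break points: {-6, 1, 5, 8}.
Verification: at each break x_0, at least two indices attain the minimum of min_i(a_i + i · x_0).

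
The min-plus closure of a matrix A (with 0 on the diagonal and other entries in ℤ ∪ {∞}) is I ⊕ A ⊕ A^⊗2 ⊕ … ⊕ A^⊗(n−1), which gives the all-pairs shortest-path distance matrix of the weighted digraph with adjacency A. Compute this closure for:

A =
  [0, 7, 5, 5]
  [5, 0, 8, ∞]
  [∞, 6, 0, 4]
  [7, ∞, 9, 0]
Closure =
  [0, 7, 5, 5]
  [5, 0, 8, 10]
  [11, 6, 0, 4]
  [7, 14, 9, 0]

This is the Floyd-Warshall all-pairs shortest-path computation. For each intermediate vertex k = 0, 1, …, 3, update dist[i][j] ← min(dist[i][j], dist[i][k] + dist[k][j]). The final matrix gives, for each (i, j), the minimum total weight of any directed path from i to j (possibly empty when i = j).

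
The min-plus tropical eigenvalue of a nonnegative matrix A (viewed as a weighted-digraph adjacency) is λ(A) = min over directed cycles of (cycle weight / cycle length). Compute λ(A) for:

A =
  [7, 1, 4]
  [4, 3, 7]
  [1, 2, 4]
λ(A) = 5/2

Enumerate directed cycles and compute their means (weight / length). Sample:
  cycle 0 → 0: weight = 7, length = 1, mean = 7/1 ≈ 7.000
  cycle 1 → 1: weight = 3, length = 1, mean = 3/1 ≈ 3.000
  cycle 2 → 2: weight = 4, length = 1, mean = 4/1 ≈ 4.000
  cycle 0 → 1 → 0: weight = 5, length = 2, mean = 5/2 ≈ 2.500
  cycle 0 → 2 → 0: weight = 5, length = 2, mean = 5/2 ≈ 2.500
  cycle 1 → 0 → 1: weight = 5, length = 2, mean = 5/2 ≈ 2.500
Minimum mean = 2.500, attained e.g. along the cycle 0 → 1 → 0 with weight 5 and length 2. So λ(A) = 5/2 = 5/2.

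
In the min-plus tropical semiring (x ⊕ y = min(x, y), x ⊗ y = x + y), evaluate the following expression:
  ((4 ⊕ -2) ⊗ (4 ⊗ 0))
((4 ⊕ -2) ⊗ (4 ⊗ 0)) = 2

Expand innermost to outermost. Recall ⊕ takes the minimum of its arguments and ⊗ takes their sum. Working out the expression ((4 ⊕ -2) ⊗ (4 ⊗ 0)) gives 2.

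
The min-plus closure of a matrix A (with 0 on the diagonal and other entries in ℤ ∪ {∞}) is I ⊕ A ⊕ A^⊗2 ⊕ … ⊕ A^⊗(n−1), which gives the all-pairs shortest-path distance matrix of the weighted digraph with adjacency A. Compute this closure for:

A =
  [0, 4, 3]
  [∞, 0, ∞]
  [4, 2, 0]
Closure =
  [0, 4, 3]
  [∞, 0, ∞]
  [4, 2, 0]

This is the Floyd-Warshall all-pairs shortest-path computation. For each intermediate vertex k = 0, 1, …, 2, update dist[i][j] ← min(dist[i][j], dist[i][k] + dist[k][j]). The final matrix gives, for each (i, j), the minimum total weight of any directed path from i to j (possibly empty when i = j).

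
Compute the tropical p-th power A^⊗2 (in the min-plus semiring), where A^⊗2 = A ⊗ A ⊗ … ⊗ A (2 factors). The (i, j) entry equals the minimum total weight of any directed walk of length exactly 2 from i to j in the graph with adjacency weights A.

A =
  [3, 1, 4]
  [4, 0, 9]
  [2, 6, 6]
A^⊗2 =
  [5, 1, 7]
  [4, 0, 8]
  [5, 3, 6]

Each entry (A^⊗2)_ij equals the minimum over all length-2 walks i = v_0 → v_1 → … → v_2 = j of Σ_t A[v_t][v_{t+1}]. For example, for (i, j) = (0, 2) we minimise over 3 possible intermediate vertex sequences; the minimum is 7, attained along the walk 0 → 0 → 2.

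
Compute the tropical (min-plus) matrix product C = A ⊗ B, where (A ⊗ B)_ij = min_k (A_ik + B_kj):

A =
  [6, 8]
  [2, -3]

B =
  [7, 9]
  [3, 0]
A ⊗ B =
  [11, 8]
  [0, -3]

Apply the min-plus product entry-by-entry:
  C[0][0] = min over k of (A[0][0] + B[0][0] = 6 + 7 = 13, A[0][1] + B[1][0] = 8 + 3 = 11) = 11 (attained at k = 1)
  C[0][1] = min over k of (A[0][0] + B[0][1] = 6 + 9 = 15, A[0][1] + B[1][1] = 8 + 0 = 8) = 8 (attained at k = 1)
  C[1][0] = min over k of (A[1][0] + B[0][0] = 2 + 7 = 9, A[1][1] + B[1][0] = -3 + 3 = 0) = 0 (attained at k = 1)
  C[1][1] = min over k of (A[1][0] + B[0][1] = 2 + 9 = 11, A[1][1] + B[1][1] = -3 + 0 = -3) = -3 (attained at k = 1)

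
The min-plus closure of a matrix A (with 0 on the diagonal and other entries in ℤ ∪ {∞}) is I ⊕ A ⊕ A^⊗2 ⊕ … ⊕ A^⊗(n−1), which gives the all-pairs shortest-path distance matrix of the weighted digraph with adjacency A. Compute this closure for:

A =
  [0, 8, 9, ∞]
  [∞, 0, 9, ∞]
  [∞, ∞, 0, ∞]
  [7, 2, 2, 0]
Closure =
  [0, 8, 9, ∞]
  [∞, 0, 9, ∞]
  [∞, ∞, 0, ∞]
  [7, 2, 2, 0]

This is the Floyd-Warshall all-pairs shortest-path computation. For each intermediate vertex k = 0, 1, …, 3, update dist[i][j] ← min(dist[i][j], dist[i][k] + dist[k][j]). The final matrix gives, for each (i, j), the minimum total weight of any directed path from i to j (possibly empty when i = j).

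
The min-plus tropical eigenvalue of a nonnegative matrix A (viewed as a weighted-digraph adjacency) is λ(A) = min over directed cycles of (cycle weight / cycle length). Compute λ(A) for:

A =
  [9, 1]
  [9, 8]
λ(A) = 5

Enumerate directed cycles and compute their means (weight / length). Sample:
  cycle 0 → 0: weight = 9, length = 1, mean = 9/1 ≈ 9.000
  cycle 1 → 1: weight = 8, length = 1, mean = 8/1 ≈ 8.000
  cycle 0 → 1 → 0: weight = 10, length = 2, mean = 10/2 ≈ 5.000
  cycle 1 → 0 → 1: weight = 10, length = 2, mean = 10/2 ≈ 5.000
Minimum mean = 5.000, attained e.g. along the cycle 0 → 1 → 0 with weight 10 and length 2. So λ(A) = 10/2 = 5.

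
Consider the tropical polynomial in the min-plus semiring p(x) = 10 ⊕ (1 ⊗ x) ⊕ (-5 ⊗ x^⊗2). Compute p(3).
p(3) = 1

A tropical monomial a ⊗ x^⊗i evaluates to a + i · x. Evaluating each term at x = 3:
  Term 0 contributes 10 + 0 · 3 = 10
  Term 1 contributes 1 + 1 · 3 = 4
  Term 2 contributes -5 + 2 · 3 = 1
p(3) = ⊕ of these = min[10, 4, 1] = 1.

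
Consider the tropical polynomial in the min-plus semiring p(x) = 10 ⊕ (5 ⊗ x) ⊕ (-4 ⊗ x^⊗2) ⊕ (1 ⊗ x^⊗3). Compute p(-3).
p(-3) = -10

A tropical monomial a ⊗ x^⊗i evaluates to a + i · x. Evaluating each term at x = -3:
  Term 0 contributes 10 + 0 · -3 = 10
  Term 1 contributes 5 + 1 · -3 = 2
  Term 2 contributes -4 + 2 · -3 = -10
  Term 3 contributes 1 + 3 · -3 = -8
p(-3) = ⊕ of these = min[10, 2, -10, -8] = -10.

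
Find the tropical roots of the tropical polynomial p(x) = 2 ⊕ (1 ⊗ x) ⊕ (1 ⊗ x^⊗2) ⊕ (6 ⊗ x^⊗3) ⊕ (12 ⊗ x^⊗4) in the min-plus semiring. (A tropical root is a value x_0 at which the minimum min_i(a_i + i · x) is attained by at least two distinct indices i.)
Roots: {-6, -5, 0, 1}

Each tropical root is a break point of the lower envelope of the lines y = a_i + i · x (there are 5 lines, with slopes 0, 1, ..., 4). Only the lines that attain the minimum somewhere contribute to roots; other lines are dominated. Here the surviving (envelope) indices are i = 4, i = 3, i = 2, i = 1, i = 0.
Intersections between consecutive envelope lines give the roots: for adjacent envelope indices i < j the intersection is x = (a_i − a_j) / (j − i). Reading off the sorted break points: {-6, -5, 0, 1}.
Verification: at each break x_0, at least two indices attain the minimum of min_i(a_i + i · x_0).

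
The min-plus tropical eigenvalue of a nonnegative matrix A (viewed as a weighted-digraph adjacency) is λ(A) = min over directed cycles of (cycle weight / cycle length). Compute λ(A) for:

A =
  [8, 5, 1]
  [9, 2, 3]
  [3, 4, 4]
λ(A) = 2

Enumerate directed cycles and compute their means (weight / length). Sample:
  cycle 0 → 0: weight = 8, length = 1, mean = 8/1 ≈ 8.000
  cycle 1 → 1: weight = 2, length = 1, mean = 2/1 ≈ 2.000
  cycle 2 → 2: weight = 4, length = 1, mean = 4/1 ≈ 4.000
  cycle 0 → 1 → 0: weight = 14, length = 2, mean = 14/2 ≈ 7.000
  cycle 0 → 2 → 0: weight = 4, length = 2, mean = 4/2 ≈ 2.000
  cycle 1 → 0 → 1: weight = 14, length = 2, mean = 14/2 ≈ 7.000
Minimum mean = 2.000, attained e.g. along the cycle 1 → 1 with weight 2 and length 1. So λ(A) = 2/1 = 2.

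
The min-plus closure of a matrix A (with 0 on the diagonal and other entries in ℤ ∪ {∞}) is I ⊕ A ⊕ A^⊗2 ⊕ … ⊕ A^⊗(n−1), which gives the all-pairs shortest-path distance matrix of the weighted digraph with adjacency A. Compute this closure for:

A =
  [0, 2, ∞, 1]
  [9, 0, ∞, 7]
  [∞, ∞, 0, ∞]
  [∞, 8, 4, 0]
Closure =
  [0, 2, 5, 1]
  [9, 0, 11, 7]
  [∞, ∞, 0, ∞]
  [17, 8, 4, 0]

This is the Floyd-Warshall all-pairs shortest-path computation. For each intermediate vertex k = 0, 1, …, 3, update dist[i][j] ← min(dist[i][j], dist[i][k] + dist[k][j]). The final matrix gives, for each (i, j), the minimum total weight of any directed path from i to j (possibly empty when i = j).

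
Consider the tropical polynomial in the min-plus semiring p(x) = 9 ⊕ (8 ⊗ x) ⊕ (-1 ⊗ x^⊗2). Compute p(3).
p(3) = 5

A tropical monomial a ⊗ x^⊗i evaluates to a + i · x. Evaluating each term at x = 3:
  Term 0 contributes 9 + 0 · 3 = 9
  Term 1 contributes 8 + 1 · 3 = 11
  Term 2 contributes -1 + 2 · 3 = 5
p(3) = ⊕ of these = min[9, 11, 5] = 5.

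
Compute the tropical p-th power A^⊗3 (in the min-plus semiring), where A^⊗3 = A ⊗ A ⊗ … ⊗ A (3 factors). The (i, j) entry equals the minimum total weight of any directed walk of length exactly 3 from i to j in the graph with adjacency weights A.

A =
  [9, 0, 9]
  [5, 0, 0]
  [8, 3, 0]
A^⊗3 =
  [5, 0, 0]
  [5, 0, 0]
  [8, 3, 0]

Each entry (A^⊗3)_ij equals the minimum over all length-3 walks i = v_0 → v_1 → … → v_3 = j of Σ_t A[v_t][v_{t+1}]. For example, for (i, j) = (0, 2) we minimise over 9 possible intermediate vertex sequences; the minimum is 0, attained along the walk 0 → 1 → 1 → 2.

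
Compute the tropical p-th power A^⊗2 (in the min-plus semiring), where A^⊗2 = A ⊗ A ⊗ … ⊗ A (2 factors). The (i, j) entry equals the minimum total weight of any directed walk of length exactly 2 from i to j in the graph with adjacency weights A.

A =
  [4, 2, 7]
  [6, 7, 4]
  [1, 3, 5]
A^⊗2 =
  [8, 6, 6]
  [5, 7, 9]
  [5, 3, 7]

Each entry (A^⊗2)_ij equals the minimum over all length-2 walks i = v_0 → v_1 → … → v_2 = j of Σ_t A[v_t][v_{t+1}]. For example, for (i, j) = (0, 2) we minimise over 3 possible intermediate vertex sequences; the minimum is 6, attained along the walk 0 → 1 → 2.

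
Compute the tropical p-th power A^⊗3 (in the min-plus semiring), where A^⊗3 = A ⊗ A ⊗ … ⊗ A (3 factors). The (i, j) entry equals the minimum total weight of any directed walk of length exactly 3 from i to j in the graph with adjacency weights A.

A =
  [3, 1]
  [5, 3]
A^⊗3 =
  [9, 7]
  [11, 9]

Each entry (A^⊗3)_ij equals the minimum over all length-3 walks i = v_0 → v_1 → … → v_3 = j of Σ_t A[v_t][v_{t+1}]. For example, for (i, j) = (0, 1) we minimise over 4 possible intermediate vertex sequences; the minimum is 7, attained along the walk 0 → 0 → 0 → 1.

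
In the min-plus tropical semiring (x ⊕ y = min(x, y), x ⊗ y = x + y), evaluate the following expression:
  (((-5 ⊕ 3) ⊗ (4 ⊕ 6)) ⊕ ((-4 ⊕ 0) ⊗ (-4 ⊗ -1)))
(((-5 ⊕ 3) ⊗ (4 ⊕ 6)) ⊕ ((-4 ⊕ 0) ⊗ (-4 ⊗ -1))) = -9

Expand innermost to outermost. Recall ⊕ takes the minimum of its arguments and ⊗ takes their sum. Working out the expression (((-5 ⊕ 3) ⊗ (4 ⊕ 6)) ⊕ ((-4 ⊕ 0) ⊗ (-4 ⊗ -1))) gives -9.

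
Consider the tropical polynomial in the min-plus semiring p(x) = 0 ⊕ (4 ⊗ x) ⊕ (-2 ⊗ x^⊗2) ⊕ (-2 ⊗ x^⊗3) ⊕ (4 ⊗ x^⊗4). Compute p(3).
p(3) = 0

A tropical monomial a ⊗ x^⊗i evaluates to a + i · x. Evaluating each term at x = 3:
  Term 0 contributes 0 + 0 · 3 = 0
  Term 1 contributes 4 + 1 · 3 = 7
  Term 2 contributes -2 + 2 · 3 = 4
  Term 3 contributes -2 + 3 · 3 = 7
  Term 4 contributes 4 + 4 · 3 = 16
p(3) = ⊕ of these = min[0, 7, 4, 7, 16] = 0.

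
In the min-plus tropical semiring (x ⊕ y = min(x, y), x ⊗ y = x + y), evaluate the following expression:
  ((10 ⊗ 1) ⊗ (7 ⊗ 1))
((10 ⊗ 1) ⊗ (7 ⊗ 1)) = 19

Expand innermost to outermost. Recall ⊕ takes the minimum of its arguments and ⊗ takes their sum. Working out the expression ((10 ⊗ 1) ⊗ (7 ⊗ 1)) gives 19.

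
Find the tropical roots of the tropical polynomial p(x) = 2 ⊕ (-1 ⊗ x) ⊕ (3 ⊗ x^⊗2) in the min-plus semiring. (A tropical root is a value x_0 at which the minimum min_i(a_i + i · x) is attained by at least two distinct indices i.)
Roots: {-4, 3}

Each tropical root is a break point of the lower envelope of the lines y = a_i + i · x (there are 3 lines, with slopes 0, 1, ..., 2). Only the lines that attain the minimum somewhere contribute to roots; other lines are dominated. Here the surviving (envelope) indices are i = 2, i = 1, i = 0.
Intersections between consecutive envelope lines give the roots: for adjacent envelope indices i < j the intersection is x = (a_i − a_j) / (j − i). Reading off the sorted break points: {-4, 3}.
Verification: at each break x_0, at least two indices attain the minimum of min_i(a_i + i · x_0).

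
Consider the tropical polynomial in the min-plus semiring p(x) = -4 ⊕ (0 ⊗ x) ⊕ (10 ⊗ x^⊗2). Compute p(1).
p(1) = -4

A tropical monomial a ⊗ x^⊗i evaluates to a + i · x. Evaluating each term at x = 1:
  Term 0 contributes -4 + 0 · 1 = -4
  Term 1 contributes 0 + 1 · 1 = 1
  Term 2 contributes 10 + 2 · 1 = 12
p(1) = ⊕ of these = min[-4, 1, 12] = -4.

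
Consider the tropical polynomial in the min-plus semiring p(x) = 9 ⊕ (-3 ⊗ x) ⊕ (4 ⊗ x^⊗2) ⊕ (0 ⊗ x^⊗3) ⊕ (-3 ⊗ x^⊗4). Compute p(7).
p(7) = 4

A tropical monomial a ⊗ x^⊗i evaluates to a + i · x. Evaluating each term at x = 7:
  Term 0 contributes 9 + 0 · 7 = 9
  Term 1 contributes -3 + 1 · 7 = 4
  Term 2 contributes 4 + 2 · 7 = 18
  Term 3 contributes 0 + 3 · 7 = 21
  Term 4 contributes -3 + 4 · 7 = 25
p(7) = ⊕ of these = min[9, 4, 18, 21, 25] = 4.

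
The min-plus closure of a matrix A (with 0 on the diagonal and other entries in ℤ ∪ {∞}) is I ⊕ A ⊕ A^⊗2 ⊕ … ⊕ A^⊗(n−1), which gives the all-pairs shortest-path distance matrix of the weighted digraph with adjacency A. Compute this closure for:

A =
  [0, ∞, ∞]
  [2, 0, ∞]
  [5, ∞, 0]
Closure =
  [0, ∞, ∞]
  [2, 0, ∞]
  [5, ∞, 0]

This is the Floyd-Warshall all-pairs shortest-path computation. For each intermediate vertex k = 0, 1, …, 2, update dist[i][j] ← min(dist[i][j], dist[i][k] + dist[k][j]). The final matrix gives, for each (i, j), the minimum total weight of any directed path from i to j (possibly empty when i = j).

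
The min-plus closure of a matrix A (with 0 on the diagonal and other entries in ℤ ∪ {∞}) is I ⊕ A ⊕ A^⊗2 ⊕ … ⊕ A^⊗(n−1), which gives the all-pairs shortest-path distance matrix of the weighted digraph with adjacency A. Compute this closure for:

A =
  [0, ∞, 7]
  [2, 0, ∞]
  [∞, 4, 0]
Closure =
  [0, 11, 7]
  [2, 0, 9]
  [6, 4, 0]

This is the Floyd-Warshall all-pairs shortest-path computation. For each intermediate vertex k = 0, 1, …, 2, update dist[i][j] ← min(dist[i][j], dist[i][k] + dist[k][j]). The final matrix gives, for each (i, j), the minimum total weight of any directed path from i to j (possibly empty when i = j).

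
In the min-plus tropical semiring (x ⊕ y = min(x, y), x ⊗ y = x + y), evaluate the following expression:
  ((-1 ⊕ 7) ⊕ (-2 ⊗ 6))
((-1 ⊕ 7) ⊕ (-2 ⊗ 6)) = -1

Expand innermost to outermost. Recall ⊕ takes the minimum of its arguments and ⊗ takes their sum. Working out the expression ((-1 ⊕ 7) ⊕ (-2 ⊗ 6)) gives -1.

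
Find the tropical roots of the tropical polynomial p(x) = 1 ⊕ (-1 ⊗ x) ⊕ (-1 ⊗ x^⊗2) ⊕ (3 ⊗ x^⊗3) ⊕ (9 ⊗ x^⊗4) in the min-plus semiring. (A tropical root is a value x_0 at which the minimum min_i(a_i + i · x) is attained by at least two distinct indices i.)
Roots: {-6, -4, 0, 2}

Each tropical root is a break point of the lower envelope of the lines y = a_i + i · x (there are 5 lines, with slopes 0, 1, ..., 4). Only the lines that attain the minimum somewhere contribute to roots; other lines are dominated. Here the surviving (envelope) indices are i = 4, i = 3, i = 2, i = 1, i = 0.
Intersections between consecutive envelope lines give the roots: for adjacent envelope indices i < j the intersection is x = (a_i − a_j) / (j − i). Reading off the sorted break points: {-6, -4, 0, 2}.
Verification: at each break x_0, at least two indices attain the minimum of min_i(a_i + i · x_0).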